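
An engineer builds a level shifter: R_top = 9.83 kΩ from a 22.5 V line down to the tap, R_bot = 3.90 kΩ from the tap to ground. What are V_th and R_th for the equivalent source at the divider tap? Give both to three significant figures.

V_th is the open-circuit tap voltage: 22.5 × 3.90/(9.83 + 3.90) = 6.39 V.
With the supply zeroed, R_top and R_bot appear in parallel from the tap: R_th = R_top‖R_bot = (9.83 × 3.90)/13.73 = 2.79 kΩ.

V_th = 6.39 V, R_th = 2.79 kΩ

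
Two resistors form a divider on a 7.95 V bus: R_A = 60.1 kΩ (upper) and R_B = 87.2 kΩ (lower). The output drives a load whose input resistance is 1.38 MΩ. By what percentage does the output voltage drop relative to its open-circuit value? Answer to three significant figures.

The divider's output (Thévenin) resistance is R_A‖R_B = 35.58 kΩ.
Fractional drop under load = R_th/(R_th + R_L) = 35.58 / (35.58 + 1380) = 0.02513.
So the output falls by 2.51 %.

2.51 %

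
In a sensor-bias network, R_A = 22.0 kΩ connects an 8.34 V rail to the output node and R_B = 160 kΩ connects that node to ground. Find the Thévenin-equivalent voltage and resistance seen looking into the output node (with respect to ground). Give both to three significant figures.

V_th is the open-circuit tap voltage: 8.34 × 160/(22.0 + 160) = 7.33 V.
With the supply zeroed, R_A and R_B appear in parallel from the tap: R_th = R_A‖R_B = (22.0 × 160)/182.0 = 19.3 kΩ.

V_th = 7.33 V, R_th = 19.3 kΩ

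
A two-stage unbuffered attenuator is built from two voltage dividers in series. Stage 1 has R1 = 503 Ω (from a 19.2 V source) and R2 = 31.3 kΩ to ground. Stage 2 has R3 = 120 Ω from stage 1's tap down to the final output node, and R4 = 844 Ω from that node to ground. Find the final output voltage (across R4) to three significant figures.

Stage 2 presents R3+R4 = 964.0 Ω as a load on stage 1's tap.
Stage 1's lower leg becomes R2‖(R3+R4) = 935.2 Ω, so V_mid = 19.2 × 935.2/1438 = 12.48 V.
Stage 2 is itself unloaded: V_out = V_mid × R4/(R3+R4) = 12.48 × 844/964.0 = 10.9 V.

V_out ≈ 10.9 V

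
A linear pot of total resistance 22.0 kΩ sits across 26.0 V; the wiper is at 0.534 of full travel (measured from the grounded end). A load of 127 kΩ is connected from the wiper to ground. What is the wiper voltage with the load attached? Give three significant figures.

The wiper splits the pot into (1−α)R = 10.25 kΩ above and αR = 11.75 kΩ below.
Lower section ‖ load = 10.75 kΩ.
V_wiper = 26.0 × 10.75/(10.25 + 10.75) = 13.3 V.

V ≈ 13.3 V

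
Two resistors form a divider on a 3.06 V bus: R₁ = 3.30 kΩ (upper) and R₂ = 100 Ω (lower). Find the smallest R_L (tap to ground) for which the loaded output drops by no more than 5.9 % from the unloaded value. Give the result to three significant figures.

R_L(min) ≈ 1.55 kΩ

Output resistance R_th = R₁‖R₂ = (3300 × 100)/3400 = 97.06 Ω.
The fractional drop is R_th/(R_th + R_L); requiring this ≤ 0.0590 gives R_L ≥ R_th(1/0.0590 − 1) = 97.06 × 15.95 = 1.55 kΩ.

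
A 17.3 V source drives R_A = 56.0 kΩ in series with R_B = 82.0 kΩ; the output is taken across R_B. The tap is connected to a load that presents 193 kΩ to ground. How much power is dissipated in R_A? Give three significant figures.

Total resistance from the source is R_A + (R_B‖R_L) = 113.5 kΩ, so I = 17.3/113.5 kΩ = 0.1524 mA.
P = I²·R_A = (0.1524 mA)² × 56.0 kΩ = 1.30 mW.

P ≈ 1.30 mW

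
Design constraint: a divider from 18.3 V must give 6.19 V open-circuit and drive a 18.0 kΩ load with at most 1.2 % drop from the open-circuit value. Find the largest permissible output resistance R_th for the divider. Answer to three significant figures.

Loading drop = R_th/(R_th + R_L) ≤ 0.0120, so R_th ≤ R_L · ε/(1−ε) = 18.0 kΩ × 0.0120/0.9880 = 219 Ω.
(Any R1, R2 with R2/(R1+R2) = 0.338 and R1‖R2 ≤ 219 Ω will meet the spec.)

R_th ≤ 219 Ω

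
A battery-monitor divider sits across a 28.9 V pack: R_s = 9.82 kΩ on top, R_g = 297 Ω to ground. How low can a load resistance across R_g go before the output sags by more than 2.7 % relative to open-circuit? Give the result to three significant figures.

R_L(min) ≈ 10.4 kΩ

Output resistance R_th = R_s‖R_g = (9820 × 297)/10120 = 288.3 Ω.
The fractional drop is R_th/(R_th + R_L); requiring this ≤ 0.0270 gives R_L ≥ R_th(1/0.0270 − 1) = 288.3 × 36.04 = 10.4 kΩ.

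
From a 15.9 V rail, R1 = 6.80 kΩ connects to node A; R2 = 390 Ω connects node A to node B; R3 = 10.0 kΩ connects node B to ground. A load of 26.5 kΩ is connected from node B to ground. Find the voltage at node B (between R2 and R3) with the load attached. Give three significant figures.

V ≈ 7.99 V

At node B, R3 is in parallel with the load: R3‖R_L = 7260 Ω.
Below node A the resistance is R2 + (R3‖R_L) = 7650 Ω, so V_A = 15.9 × 7650/14450 = 8.418 V.
Then V_B = V_A × (R3‖R_L)/(R2 + R3‖R_L) = 8.418 × 7260/7650 = 7.99 V.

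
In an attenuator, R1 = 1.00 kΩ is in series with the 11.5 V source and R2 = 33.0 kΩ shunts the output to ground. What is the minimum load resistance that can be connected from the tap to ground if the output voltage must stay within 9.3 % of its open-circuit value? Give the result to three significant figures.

Output resistance R_th = R1‖R2 = (1000 × 33000)/34000 = 970.6 Ω.
The fractional drop is R_th/(R_th + R_L); requiring this ≤ 0.0930 gives R_L ≥ R_th(1/0.0930 − 1) = 970.6 × 9.753 = 9.47 kΩ.

R_L(min) ≈ 9.47 kΩ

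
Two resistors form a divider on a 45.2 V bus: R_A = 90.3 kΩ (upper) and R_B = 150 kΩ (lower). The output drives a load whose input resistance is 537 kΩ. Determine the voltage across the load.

V_out ≈ 25.5 V

The load sits in parallel with R_B: R_B‖R_L = (150 × 537) / (150 + 537) = 117.2 kΩ.
V_out = 45.2 × 117.2 / (90.3 + 117.2) = 45.2 × 117.2/207.5 = 25.5 V.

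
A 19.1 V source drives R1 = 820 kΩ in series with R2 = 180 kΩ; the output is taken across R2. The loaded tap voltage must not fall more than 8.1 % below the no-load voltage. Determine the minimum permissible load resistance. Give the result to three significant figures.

R_L(min) ≈ 1.67 MΩ

Output resistance R_th = R1‖R2 = (820 × 180)/1000 = 147.6 kΩ.
The fractional drop is R_th/(R_th + R_L); requiring this ≤ 0.0810 gives R_L ≥ R_th(1/0.0810 − 1) = 147.6 × 11.35 = 1.67 MΩ.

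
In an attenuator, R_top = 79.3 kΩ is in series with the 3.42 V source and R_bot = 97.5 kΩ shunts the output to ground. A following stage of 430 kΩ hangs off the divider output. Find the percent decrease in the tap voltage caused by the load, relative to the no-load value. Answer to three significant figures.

9.23 %

The divider's output (Thévenin) resistance is R_top‖R_bot = 43.73 kΩ.
Fractional drop under load = R_th/(R_th + R_L) = 43.73 / (43.73 + 430) = 0.09231.
So the output falls by 9.23 %.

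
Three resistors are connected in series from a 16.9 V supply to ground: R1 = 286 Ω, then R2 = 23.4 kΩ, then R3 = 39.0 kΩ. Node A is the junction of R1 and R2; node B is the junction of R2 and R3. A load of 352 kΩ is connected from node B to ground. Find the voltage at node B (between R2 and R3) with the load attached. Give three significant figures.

At node B, R3 is in parallel with the load: R3‖R_L = 35110 Ω.
Below node A the resistance is R2 + (R3‖R_L) = 58510 Ω, so V_A = 16.9 × 58510/58800 = 16.82 V.
Then V_B = V_A × (R3‖R_L)/(R2 + R3‖R_L) = 16.82 × 35110/58510 = 10.1 V.

V ≈ 10.1 V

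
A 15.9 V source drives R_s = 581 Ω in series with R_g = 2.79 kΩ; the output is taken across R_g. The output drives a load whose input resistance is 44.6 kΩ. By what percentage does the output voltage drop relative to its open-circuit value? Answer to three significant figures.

1.07 %

The divider's output (Thévenin) resistance is R_s‖R_g = 480.9 Ω.
Fractional drop under load = R_th/(R_th + R_L) = 480.9 / (480.9 + 44600) = 0.01067.
So the output falls by 1.07 %.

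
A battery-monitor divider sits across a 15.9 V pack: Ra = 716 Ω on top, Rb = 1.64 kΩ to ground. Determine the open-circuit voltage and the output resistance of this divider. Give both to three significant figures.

V_th is the open-circuit tap voltage: 15.9 × 1640/(716 + 1640) = 11.1 V.
With the supply zeroed, Ra and Rb appear in parallel from the tap: R_th = Ra‖Rb = (716 × 1640)/2356 = 498 Ω.

V_th = 11.1 V, R_th = 498 Ω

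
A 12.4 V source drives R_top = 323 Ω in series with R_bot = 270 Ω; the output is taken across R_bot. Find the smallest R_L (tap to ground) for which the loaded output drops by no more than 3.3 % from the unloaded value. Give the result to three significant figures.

Output resistance R_th = R_top‖R_bot = (323 × 270)/593.0 = 147.1 Ω.
The fractional drop is R_th/(R_th + R_L); requiring this ≤ 0.0330 gives R_L ≥ R_th(1/0.0330 − 1) = 147.1 × 29.30 = 4.31 kΩ.

R_L(min) ≈ 4.31 kΩ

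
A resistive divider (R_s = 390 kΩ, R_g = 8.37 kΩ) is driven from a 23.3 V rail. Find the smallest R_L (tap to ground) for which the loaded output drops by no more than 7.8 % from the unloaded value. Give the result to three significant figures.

Output resistance R_th = R_s‖R_g = (390 × 8.37)/398.4 = 8.194 kΩ.
The fractional drop is R_th/(R_th + R_L); requiring this ≤ 0.0780 gives R_L ≥ R_th(1/0.0780 − 1) = 8.194 × 11.82 = 96.9 kΩ.

R_L(min) ≈ 96.9 kΩ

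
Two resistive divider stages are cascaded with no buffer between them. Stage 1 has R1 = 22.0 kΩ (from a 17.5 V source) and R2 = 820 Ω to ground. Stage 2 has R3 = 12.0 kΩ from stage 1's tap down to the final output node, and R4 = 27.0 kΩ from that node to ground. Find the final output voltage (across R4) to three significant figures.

Stage 2 presents R3+R4 = 39000 Ω as a load on stage 1's tap.
Stage 1's lower leg becomes R2‖(R3+R4) = 803.1 Ω, so V_mid = 17.5 × 803.1/22800 = 0.6163 V.
Stage 2 is itself unloaded: V_out = V_mid × R4/(R3+R4) = 0.6163 × 27000/39000 = 0.427 V.

V_out ≈ 0.427 V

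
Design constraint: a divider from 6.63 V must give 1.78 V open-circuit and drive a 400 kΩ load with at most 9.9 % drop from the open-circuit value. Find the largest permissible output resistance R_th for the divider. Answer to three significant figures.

R_th ≤ 44.0 kΩ

Loading drop = R_th/(R_th + R_L) ≤ 0.0990, so R_th ≤ R_L · ε/(1−ε) = 400 kΩ × 0.0990/0.9010 = 44.0 kΩ.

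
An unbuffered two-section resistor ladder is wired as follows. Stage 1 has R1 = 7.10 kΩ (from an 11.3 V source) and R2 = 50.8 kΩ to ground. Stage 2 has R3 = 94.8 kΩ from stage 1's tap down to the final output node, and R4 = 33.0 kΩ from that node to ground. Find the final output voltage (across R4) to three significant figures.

Stage 2 presents R3+R4 = 127.8 kΩ as a load on stage 1's tap.
Stage 1's lower leg becomes R2‖(R3+R4) = 36.35 kΩ, so V_mid = 11.3 × 36.35/43.45 = 9.454 V.
Stage 2 is itself unloaded: V_out = V_mid × R4/(R3+R4) = 9.454 × 33.0/127.8 = 2.44 V.

V_out ≈ 2.44 V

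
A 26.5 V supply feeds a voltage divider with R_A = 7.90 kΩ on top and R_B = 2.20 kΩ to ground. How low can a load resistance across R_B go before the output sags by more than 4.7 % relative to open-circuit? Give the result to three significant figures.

R_L(min) ≈ 34.9 kΩ

Output resistance R_th = R_A‖R_B = (7.90 × 2.20)/10.10 = 1.721 kΩ.
The fractional drop is R_th/(R_th + R_L); requiring this ≤ 0.0470 gives R_L ≥ R_th(1/0.0470 − 1) = 1.721 × 20.28 = 34.9 kΩ.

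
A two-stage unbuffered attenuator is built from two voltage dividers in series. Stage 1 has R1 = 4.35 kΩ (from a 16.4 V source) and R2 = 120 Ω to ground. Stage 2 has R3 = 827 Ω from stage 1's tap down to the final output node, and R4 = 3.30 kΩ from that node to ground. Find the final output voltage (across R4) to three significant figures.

Stage 2 presents R3+R4 = 4127 Ω as a load on stage 1's tap.
Stage 1's lower leg becomes R2‖(R3+R4) = 116.6 Ω, so V_mid = 16.4 × 116.6/4467 = 0.4282 V.
Stage 2 is itself unloaded: V_out = V_mid × R4/(R3+R4) = 0.4282 × 3300/4127 = 0.342 V.

V_out ≈ 0.342 V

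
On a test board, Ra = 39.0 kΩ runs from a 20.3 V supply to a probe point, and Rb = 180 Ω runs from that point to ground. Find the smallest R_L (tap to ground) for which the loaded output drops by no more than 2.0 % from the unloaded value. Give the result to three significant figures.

Output resistance R_th = Ra‖Rb = (39000 × 180)/39180 = 179.2 Ω.
The fractional drop is R_th/(R_th + R_L); requiring this ≤ 0.0200 gives R_L ≥ R_th(1/0.0200 − 1) = 179.2 × 49.00 = 8.78 kΩ.

R_L(min) ≈ 8.78 kΩ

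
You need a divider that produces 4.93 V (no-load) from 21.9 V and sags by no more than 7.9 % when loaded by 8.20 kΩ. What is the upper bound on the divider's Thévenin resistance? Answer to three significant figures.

Loading drop = R_th/(R_th + R_L) ≤ 0.0790, so R_th ≤ R_L · ε/(1−ε) = 8.20 kΩ × 0.0790/0.9210 = 703 Ω.
(Any R1, R2 with R2/(R1+R2) = 0.225 and R1‖R2 ≤ 703 Ω will meet the spec.)

R_th ≤ 703 Ω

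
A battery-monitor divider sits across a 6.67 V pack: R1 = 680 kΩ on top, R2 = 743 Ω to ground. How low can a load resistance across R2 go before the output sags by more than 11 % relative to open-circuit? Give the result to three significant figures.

R_L(min) ≈ 6.00 kΩ

Output resistance R_th = R1‖R2 = (680000 × 743)/680700 = 742.2 Ω.
The fractional drop is R_th/(R_th + R_L); requiring this ≤ 0.110 gives R_L ≥ R_th(1/0.110 − 1) = 742.2 × 8.091 = 6.00 kΩ.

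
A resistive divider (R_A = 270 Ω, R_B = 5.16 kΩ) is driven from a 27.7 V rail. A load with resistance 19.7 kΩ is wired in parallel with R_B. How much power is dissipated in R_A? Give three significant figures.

P ≈ 10.9 mW

Total resistance from the source is R_A + (R_B‖R_L) = 4359 Ω, so I = 27.7/4359 Ω = 6.355 mA.
P = I²·R_A = (6.355 mA)² × 270 Ω = 10.9 mW.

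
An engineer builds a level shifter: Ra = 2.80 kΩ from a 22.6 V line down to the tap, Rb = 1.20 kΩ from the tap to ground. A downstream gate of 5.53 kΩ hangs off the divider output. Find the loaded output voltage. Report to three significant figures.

V_out ≈ 5.89 V

The load sits in parallel with Rb: Rb‖R_L = (1.20 × 5.53) / (1.20 + 5.53) = 0.9860 kΩ.
V_out = 22.6 × 0.9860 / (2.80 + 0.9860) = 22.6 × 0.9860/3.786 = 5.89 V.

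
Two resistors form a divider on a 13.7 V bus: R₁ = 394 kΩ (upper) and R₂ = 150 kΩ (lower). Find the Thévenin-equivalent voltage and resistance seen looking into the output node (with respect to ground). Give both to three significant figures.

V_th is the open-circuit tap voltage: 13.7 × 150/(394 + 150) = 3.78 V.
With the supply zeroed, R₁ and R₂ appear in parallel from the tap: R_th = R₁‖R₂ = (394 × 150)/544.0 = 109 kΩ.

V_th = 3.78 V, R_th = 109 kΩ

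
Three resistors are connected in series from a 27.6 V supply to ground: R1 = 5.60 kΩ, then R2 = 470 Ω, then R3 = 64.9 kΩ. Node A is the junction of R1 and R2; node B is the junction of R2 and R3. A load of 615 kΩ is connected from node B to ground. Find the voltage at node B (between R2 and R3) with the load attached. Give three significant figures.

At node B, R3 is in parallel with the load: R3‖R_L = 58700 Ω.
Below node A the resistance is R2 + (R3‖R_L) = 59170 Ω, so V_A = 27.6 × 59170/64770 = 25.21 V.
Then V_B = V_A × (R3‖R_L)/(R2 + R3‖R_L) = 25.21 × 58700/59170 = 25.0 V.

V ≈ 25.0 V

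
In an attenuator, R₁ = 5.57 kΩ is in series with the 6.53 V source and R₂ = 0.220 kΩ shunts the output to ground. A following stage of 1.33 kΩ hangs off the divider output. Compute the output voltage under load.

The load sits in parallel with R₂: R₂‖R_L = (220 × 1330) / (220 + 1330) = 188.8 Ω.
V_out = 6.53 × 188.8 / (5570 + 188.8) = 6.53 × 188.8/5759 = 0.214 V.

V_out ≈ 0.214 V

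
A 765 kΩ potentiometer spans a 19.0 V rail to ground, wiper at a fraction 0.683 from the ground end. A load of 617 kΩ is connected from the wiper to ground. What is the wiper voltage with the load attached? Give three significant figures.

V ≈ 10.2 V

The wiper splits the pot into (1−α)R = 242.5 kΩ above and αR = 522.5 kΩ below.
Lower section ‖ load = 282.9 kΩ.
V_wiper = 19.0 × 282.9/(242.5 + 282.9) = 10.2 V.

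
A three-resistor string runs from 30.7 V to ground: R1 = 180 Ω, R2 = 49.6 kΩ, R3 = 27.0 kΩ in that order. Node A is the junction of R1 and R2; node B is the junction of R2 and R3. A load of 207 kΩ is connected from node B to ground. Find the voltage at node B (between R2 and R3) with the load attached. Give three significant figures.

At node B, R3 is in parallel with the load: R3‖R_L = 23880 Ω.
Below node A the resistance is R2 + (R3‖R_L) = 73480 Ω, so V_A = 30.7 × 73480/73660 = 30.62 V.
Then V_B = V_A × (R3‖R_L)/(R2 + R3‖R_L) = 30.62 × 23880/73480 = 9.95 V.

V ≈ 9.95 V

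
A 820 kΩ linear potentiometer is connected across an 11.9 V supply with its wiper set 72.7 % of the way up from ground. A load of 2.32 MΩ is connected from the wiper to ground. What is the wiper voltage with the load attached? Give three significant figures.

V ≈ 8.08 V

The wiper splits the pot into (1−α)R = 223.9 kΩ above and αR = 596.1 kΩ below.
Lower section ‖ load = 474.3 kΩ.
V_wiper = 11.9 × 474.3/(223.9 + 474.3) = 8.08 V.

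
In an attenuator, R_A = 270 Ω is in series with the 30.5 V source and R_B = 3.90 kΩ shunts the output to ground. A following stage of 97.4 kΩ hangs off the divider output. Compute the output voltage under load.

The load sits in parallel with R_B: R_B‖R_L = (3900 × 97400) / (3900 + 97400) = 3750 Ω.
V_out = 30.5 × 3750 / (270 + 3750) = 30.5 × 3750/4020 = 28.5 V.
(Unloaded it would have been 28.5 V.)

V_out ≈ 28.5 V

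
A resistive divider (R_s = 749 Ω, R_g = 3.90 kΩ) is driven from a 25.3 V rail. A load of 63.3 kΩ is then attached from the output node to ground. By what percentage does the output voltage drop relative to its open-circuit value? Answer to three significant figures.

The divider's output (Thévenin) resistance is R_s‖R_g = 628.3 Ω.
Fractional drop under load = R_th/(R_th + R_L) = 628.3 / (628.3 + 63300) = 0.009829.
So the output falls by 0.983 %.

0.983 %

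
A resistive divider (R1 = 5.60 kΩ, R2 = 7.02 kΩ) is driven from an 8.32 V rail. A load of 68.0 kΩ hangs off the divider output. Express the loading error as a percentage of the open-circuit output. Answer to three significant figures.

The divider's output (Thévenin) resistance is R1‖R2 = 3.115 kΩ.
Fractional drop under load = R_th/(R_th + R_L) = 3.115 / (3.115 + 68.0) = 0.04380.
So the output falls by 4.38 %.

4.38 %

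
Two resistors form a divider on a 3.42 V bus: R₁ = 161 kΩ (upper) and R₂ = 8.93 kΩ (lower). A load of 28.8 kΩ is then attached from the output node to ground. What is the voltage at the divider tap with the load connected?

V_out ≈ 0.139 V

The load sits in parallel with R₂: R₂‖R_L = (8.93 × 28.8) / (8.93 + 28.8) = 6.816 kΩ.
V_out = 3.42 × 6.816 / (161 + 6.816) = 3.42 × 6.816/167.8 = 0.139 V.
(Unloaded it would have been 0.180 V.)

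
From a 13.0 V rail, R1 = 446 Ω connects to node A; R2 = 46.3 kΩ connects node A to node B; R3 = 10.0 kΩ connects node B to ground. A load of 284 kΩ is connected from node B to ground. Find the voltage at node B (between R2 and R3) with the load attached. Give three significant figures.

V ≈ 2.23 V

At node B, R3 is in parallel with the load: R3‖R_L = 9660 Ω.
Below node A the resistance is R2 + (R3‖R_L) = 55960 Ω, so V_A = 13.0 × 55960/56410 = 12.90 V.
Then V_B = V_A × (R3‖R_L)/(R2 + R3‖R_L) = 12.90 × 9660/55960 = 2.23 V.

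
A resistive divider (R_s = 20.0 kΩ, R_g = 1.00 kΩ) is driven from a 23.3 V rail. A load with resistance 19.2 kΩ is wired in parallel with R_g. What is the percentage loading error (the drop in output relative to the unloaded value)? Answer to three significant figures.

The divider's output (Thévenin) resistance is R_s‖R_g = 0.9524 kΩ.
Fractional drop under load = R_th/(R_th + R_L) = 0.9524 / (0.9524 + 19.2) = 0.04726.
So the output falls by 4.73 %.

4.73 %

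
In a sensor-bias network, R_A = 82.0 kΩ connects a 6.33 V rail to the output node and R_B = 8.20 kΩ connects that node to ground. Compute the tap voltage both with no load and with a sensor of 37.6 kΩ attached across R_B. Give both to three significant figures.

Open-circuit: V = 6.33 × 8.20/(82.0 + 8.20) = 0.575 V.
With the load, R_B becomes R_B‖R_L = 6.732 kΩ, so V = 6.33 × 6.732/88.73 = 0.480 V.

Unloaded: 0.575 V; loaded: 0.480 V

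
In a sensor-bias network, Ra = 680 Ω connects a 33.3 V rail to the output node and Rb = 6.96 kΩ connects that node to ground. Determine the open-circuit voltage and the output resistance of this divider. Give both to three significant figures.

V_th is the open-circuit tap voltage: 33.3 × 6960/(680 + 6960) = 30.3 V.
With the supply zeroed, Ra and Rb appear in parallel from the tap: R_th = Ra‖Rb = (680 × 6960)/7640 = 619 Ω.

V_th = 30.3 V, R_th = 619 Ω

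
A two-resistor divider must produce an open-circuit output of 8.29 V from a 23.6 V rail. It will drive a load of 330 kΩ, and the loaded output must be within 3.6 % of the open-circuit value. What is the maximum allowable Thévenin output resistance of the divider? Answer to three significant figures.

Loading drop = R_th/(R_th + R_L) ≤ 0.0360, so R_th ≤ R_L · ε/(1−ε) = 330 kΩ × 0.0360/0.9640 = 12.3 kΩ.

R_th ≤ 12.3 kΩ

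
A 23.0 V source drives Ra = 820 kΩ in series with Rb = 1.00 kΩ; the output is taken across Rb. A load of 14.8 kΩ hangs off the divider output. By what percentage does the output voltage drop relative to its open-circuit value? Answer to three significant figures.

The divider's output (Thévenin) resistance is Ra‖Rb = 0.9988 kΩ.
Fractional drop under load = R_th/(R_th + R_L) = 0.9988 / (0.9988 + 14.8) = 0.06322.
So the output falls by 6.32 %.

6.32 %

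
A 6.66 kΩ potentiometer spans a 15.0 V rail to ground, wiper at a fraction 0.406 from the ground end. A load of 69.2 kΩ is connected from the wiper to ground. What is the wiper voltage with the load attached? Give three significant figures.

V ≈ 5.95 V

The wiper splits the pot into (1−α)R = 3.956 kΩ above and αR = 2.704 kΩ below.
Lower section ‖ load = 2.602 kΩ.
V_wiper = 15.0 × 2.602/(3.956 + 2.602) = 5.95 V.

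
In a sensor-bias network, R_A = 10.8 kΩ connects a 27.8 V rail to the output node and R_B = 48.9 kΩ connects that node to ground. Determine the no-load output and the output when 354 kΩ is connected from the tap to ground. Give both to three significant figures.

Open-circuit: V = 27.8 × 48.9/(10.8 + 48.9) = 22.8 V.
With the load, R_B becomes R_B‖R_L = 42.97 kΩ, so V = 27.8 × 42.97/53.77 = 22.2 V.

Unloaded: 22.8 V; loaded: 22.2 V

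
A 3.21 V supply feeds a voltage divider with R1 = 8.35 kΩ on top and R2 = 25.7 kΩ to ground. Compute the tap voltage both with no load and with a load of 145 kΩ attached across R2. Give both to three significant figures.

Unloaded: 2.42 V; loaded: 2.32 V

Open-circuit: V = 3.21 × 25.7/(8.35 + 25.7) = 2.42 V.
With the load, R2 becomes R2‖R_L = 21.83 kΩ, so V = 3.21 × 21.83/30.18 = 2.32 V.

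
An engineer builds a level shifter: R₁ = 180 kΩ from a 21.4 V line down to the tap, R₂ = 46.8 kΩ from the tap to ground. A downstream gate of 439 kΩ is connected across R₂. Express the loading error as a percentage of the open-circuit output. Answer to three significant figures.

7.80 %

The divider's output (Thévenin) resistance is R₁‖R₂ = 37.14 kΩ.
Fractional drop under load = R_th/(R_th + R_L) = 37.14 / (37.14 + 439) = 0.07801.
So the output falls by 7.80 %.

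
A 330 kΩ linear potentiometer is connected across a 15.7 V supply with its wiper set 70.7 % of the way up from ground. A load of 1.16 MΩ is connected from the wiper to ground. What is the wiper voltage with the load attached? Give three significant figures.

V ≈ 10.5 V

The wiper splits the pot into (1−α)R = 96.69 kΩ above and αR = 233.3 kΩ below.
Lower section ‖ load = 194.2 kΩ.
V_wiper = 15.7 × 194.2/(96.69 + 194.2) = 10.5 V.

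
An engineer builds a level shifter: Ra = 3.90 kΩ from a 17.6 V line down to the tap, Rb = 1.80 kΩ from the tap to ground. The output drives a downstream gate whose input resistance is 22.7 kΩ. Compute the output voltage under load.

V_out ≈ 5.27 V

The load sits in parallel with Rb: Rb‖R_L = (1.80 × 22.7) / (1.80 + 22.7) = 1.668 kΩ.
V_out = 17.6 × 1.668 / (3.90 + 1.668) = 17.6 × 1.668/5.568 = 5.27 V.
(Unloaded it would have been 5.56 V.)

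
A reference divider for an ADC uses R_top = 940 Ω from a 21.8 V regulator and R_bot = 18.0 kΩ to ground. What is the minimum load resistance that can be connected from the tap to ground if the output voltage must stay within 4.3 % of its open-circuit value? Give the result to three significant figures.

Output resistance R_th = R_top‖R_bot = (940 × 18000)/18940 = 893.3 Ω.
The fractional drop is R_th/(R_th + R_L); requiring this ≤ 0.0430 gives R_L ≥ R_th(1/0.0430 − 1) = 893.3 × 22.26 = 19.9 kΩ.

R_L(min) ≈ 19.9 kΩ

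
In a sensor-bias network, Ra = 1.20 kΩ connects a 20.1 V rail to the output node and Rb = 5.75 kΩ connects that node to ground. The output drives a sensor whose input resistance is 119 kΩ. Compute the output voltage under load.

V_out ≈ 16.5 V

The load sits in parallel with Rb: Rb‖R_L = (5.75 × 119) / (5.75 + 119) = 5.485 kΩ.
V_out = 20.1 × 5.485 / (1.20 + 5.485) = 20.1 × 5.485/6.685 = 16.5 V.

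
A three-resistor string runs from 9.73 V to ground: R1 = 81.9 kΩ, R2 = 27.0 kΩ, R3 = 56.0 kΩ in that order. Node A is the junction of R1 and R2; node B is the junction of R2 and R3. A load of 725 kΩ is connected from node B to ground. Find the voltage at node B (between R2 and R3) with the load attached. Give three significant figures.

V ≈ 3.14 V

At node B, R3 is in parallel with the load: R3‖R_L = 51.98 kΩ.
Below node A the resistance is R2 + (R3‖R_L) = 78.98 kΩ, so V_A = 9.73 × 78.98/160.9 = 4.777 V.
Then V_B = V_A × (R3‖R_L)/(R2 + R3‖R_L) = 4.777 × 51.98/78.98 = 3.14 V.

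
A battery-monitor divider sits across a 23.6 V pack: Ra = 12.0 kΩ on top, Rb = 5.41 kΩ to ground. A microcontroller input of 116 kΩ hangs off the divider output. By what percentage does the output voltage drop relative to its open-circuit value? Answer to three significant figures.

3.11 %

The divider's output (Thévenin) resistance is Ra‖Rb = 3.729 kΩ.
Fractional drop under load = R_th/(R_th + R_L) = 3.729 / (3.729 + 116) = 0.03114.
So the output falls by 3.11 %.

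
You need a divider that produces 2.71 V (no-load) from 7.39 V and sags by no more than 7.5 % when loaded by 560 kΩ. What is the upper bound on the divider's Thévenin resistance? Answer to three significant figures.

Loading drop = R_th/(R_th + R_L) ≤ 0.0750, so R_th ≤ R_L · ε/(1−ε) = 560 kΩ × 0.0750/0.9250 = 45.4 kΩ.
(Any R1, R2 with R2/(R1+R2) = 0.367 and R1‖R2 ≤ 45.4 kΩ will meet the spec.)

R_th ≤ 45.4 kΩ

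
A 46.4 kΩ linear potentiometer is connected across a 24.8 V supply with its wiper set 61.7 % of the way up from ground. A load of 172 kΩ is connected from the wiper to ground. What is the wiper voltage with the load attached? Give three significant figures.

V ≈ 14.4 V

The wiper splits the pot into (1−α)R = 17.77 kΩ above and αR = 28.63 kΩ below.
Lower section ‖ load = 24.54 kΩ.
V_wiper = 24.8 × 24.54/(17.77 + 24.54) = 14.4 V.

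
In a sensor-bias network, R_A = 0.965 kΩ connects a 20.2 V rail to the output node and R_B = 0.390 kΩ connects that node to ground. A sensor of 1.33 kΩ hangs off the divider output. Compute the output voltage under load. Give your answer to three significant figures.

V_out ≈ 4.81 V

The load sits in parallel with R_B: R_B‖R_L = (390 × 1330) / (390 + 1330) = 301.6 Ω.
V_out = 20.2 × 301.6 / (965 + 301.6) = 20.2 × 301.6/1267 = 4.81 V.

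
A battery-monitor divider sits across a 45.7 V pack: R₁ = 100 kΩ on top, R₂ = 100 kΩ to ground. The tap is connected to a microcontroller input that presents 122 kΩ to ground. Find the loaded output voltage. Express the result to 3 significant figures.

The load sits in parallel with R₂: R₂‖R_L = (100 × 122) / (100 + 122) = 54.95 kΩ.
V_out = 45.7 × 54.95 / (100 + 54.95) = 45.7 × 54.95/155.0 = 16.2 V.
(Unloaded it would have been 22.9 V.)

V_out ≈ 16.2 V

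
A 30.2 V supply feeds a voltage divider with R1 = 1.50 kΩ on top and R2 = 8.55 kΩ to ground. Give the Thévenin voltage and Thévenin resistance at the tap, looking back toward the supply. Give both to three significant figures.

V_th is the open-circuit tap voltage: 30.2 × 8.55/(1.50 + 8.55) = 25.7 V.
With the supply zeroed, R1 and R2 appear in parallel from the tap: R_th = R1‖R2 = (1.50 × 8.55)/10.05 = 1.28 kΩ.

V_th = 25.7 V, R_th = 1.28 kΩ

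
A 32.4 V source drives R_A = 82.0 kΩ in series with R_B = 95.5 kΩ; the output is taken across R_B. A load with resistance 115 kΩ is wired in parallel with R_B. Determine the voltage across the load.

V_out ≈ 12.6 V

The load sits in parallel with R_B: R_B‖R_L = (95.5 × 115) / (95.5 + 115) = 52.17 kΩ.
V_out = 32.4 × 52.17 / (82.0 + 52.17) = 32.4 × 52.17/134.2 = 12.6 V.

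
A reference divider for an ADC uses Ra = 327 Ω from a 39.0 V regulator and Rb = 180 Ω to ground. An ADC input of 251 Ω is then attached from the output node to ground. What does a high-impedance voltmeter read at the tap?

V_out ≈ 9.47 V

The load sits in parallel with Rb: Rb‖R_L = (180 × 251) / (180 + 251) = 104.8 Ω.
V_out = 39.0 × 104.8 / (327 + 104.8) = 39.0 × 104.8/431.8 = 9.47 V.
(Unloaded it would have been 13.8 V.)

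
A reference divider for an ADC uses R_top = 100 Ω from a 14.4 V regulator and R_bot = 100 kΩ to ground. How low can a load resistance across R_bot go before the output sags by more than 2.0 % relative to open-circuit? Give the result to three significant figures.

R_L(min) ≈ 4.90 kΩ

Output resistance R_th = R_top‖R_bot = (100 × 100000)/100100 = 99.90 Ω.
The fractional drop is R_th/(R_th + R_L); requiring this ≤ 0.0200 gives R_L ≥ R_th(1/0.0200 − 1) = 99.90 × 49.00 = 4.90 kΩ.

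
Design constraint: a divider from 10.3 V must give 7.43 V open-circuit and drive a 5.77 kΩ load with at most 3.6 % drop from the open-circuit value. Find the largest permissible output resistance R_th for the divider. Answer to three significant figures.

R_th ≤ 215 Ω

Loading drop = R_th/(R_th + R_L) ≤ 0.0360, so R_th ≤ R_L · ε/(1−ε) = 5.77 kΩ × 0.0360/0.9640 = 215 Ω.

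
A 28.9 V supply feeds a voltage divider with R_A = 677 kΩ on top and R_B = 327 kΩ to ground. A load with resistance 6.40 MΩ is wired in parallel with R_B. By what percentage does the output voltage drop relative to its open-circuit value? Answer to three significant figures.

The divider's output (Thévenin) resistance is R_A‖R_B = 220.5 kΩ.
Fractional drop under load = R_th/(R_th + R_L) = 220.5 / (220.5 + 6400) = 0.03331.
So the output falls by 3.33 %.

3.33 %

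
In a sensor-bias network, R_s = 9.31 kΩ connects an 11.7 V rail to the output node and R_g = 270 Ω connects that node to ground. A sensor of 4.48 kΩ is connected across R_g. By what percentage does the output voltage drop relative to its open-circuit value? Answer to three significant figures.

The divider's output (Thévenin) resistance is R_s‖R_g = 262.4 Ω.
Fractional drop under load = R_th/(R_th + R_L) = 262.4 / (262.4 + 4480) = 0.05533.
So the output falls by 5.53 %.

5.53 %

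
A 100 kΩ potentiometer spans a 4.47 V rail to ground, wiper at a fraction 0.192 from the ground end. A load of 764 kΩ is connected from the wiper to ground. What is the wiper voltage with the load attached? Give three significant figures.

The wiper splits the pot into (1−α)R = 80.80 kΩ above and αR = 19.20 kΩ below.
Lower section ‖ load = 18.73 kΩ.
V_wiper = 4.47 × 18.73/(80.80 + 18.73) = 0.841 V.

V ≈ 0.841 V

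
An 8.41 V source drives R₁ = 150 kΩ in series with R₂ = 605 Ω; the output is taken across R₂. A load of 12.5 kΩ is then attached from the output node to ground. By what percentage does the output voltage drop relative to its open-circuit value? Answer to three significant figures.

4.60 %

The divider's output (Thévenin) resistance is R₁‖R₂ = 602.6 Ω.
Fractional drop under load = R_th/(R_th + R_L) = 602.6 / (602.6 + 12500) = 0.04599.
So the output falls by 4.60 %.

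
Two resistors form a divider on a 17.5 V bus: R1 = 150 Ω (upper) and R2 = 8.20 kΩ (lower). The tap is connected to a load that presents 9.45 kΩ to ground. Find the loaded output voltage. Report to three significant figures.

V_out ≈ 16.9 V

The load sits in parallel with R2: R2‖R_L = (8200 × 9450) / (8200 + 9450) = 4390 Ω.
V_out = 17.5 × 4390 / (150 + 4390) = 17.5 × 4390/4540 = 16.9 V.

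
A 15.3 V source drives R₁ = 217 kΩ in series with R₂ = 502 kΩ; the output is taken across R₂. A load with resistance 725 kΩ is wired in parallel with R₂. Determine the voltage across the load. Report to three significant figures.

The load sits in parallel with R₂: R₂‖R_L = (502 × 725) / (502 + 725) = 296.6 kΩ.
V_out = 15.3 × 296.6 / (217 + 296.6) = 15.3 × 296.6/513.6 = 8.84 V.

V_out ≈ 8.84 V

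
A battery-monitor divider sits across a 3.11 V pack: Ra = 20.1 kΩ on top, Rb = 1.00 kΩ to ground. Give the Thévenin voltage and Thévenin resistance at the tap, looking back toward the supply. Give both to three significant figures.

V_th is the open-circuit tap voltage: 3.11 × 1.00/(20.1 + 1.00) = 0.147 V.
With the supply zeroed, Ra and Rb appear in parallel from the tap: R_th = Ra‖Rb = (20.1 × 1.00)/21.10 = 953 Ω.

V_th = 0.147 V, R_th = 953 Ω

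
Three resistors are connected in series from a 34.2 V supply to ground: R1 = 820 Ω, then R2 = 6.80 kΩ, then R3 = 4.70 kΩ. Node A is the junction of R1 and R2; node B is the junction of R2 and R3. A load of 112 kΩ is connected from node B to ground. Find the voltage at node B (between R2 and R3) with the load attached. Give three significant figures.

V ≈ 12.7 V

At node B, R3 is in parallel with the load: R3‖R_L = 4511 Ω.
Below node A the resistance is R2 + (R3‖R_L) = 11310 Ω, so V_A = 34.2 × 11310/12130 = 31.89 V.
Then V_B = V_A × (R3‖R_L)/(R2 + R3‖R_L) = 31.89 × 4511/11310 = 12.7 V.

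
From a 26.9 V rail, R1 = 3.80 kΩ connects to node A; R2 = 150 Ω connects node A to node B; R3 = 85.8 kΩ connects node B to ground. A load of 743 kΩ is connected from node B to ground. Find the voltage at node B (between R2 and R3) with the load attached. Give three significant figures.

At node B, R3 is in parallel with the load: R3‖R_L = 76920 Ω.
Below node A the resistance is R2 + (R3‖R_L) = 77070 Ω, so V_A = 26.9 × 77070/80870 = 25.64 V.
Then V_B = V_A × (R3‖R_L)/(R2 + R3‖R_L) = 25.64 × 76920/77070 = 25.6 V.

V ≈ 25.6 V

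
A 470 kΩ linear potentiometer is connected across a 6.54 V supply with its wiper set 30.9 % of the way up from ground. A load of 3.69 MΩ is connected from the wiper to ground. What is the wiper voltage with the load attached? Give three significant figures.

The wiper splits the pot into (1−α)R = 324.8 kΩ above and αR = 145.2 kΩ below.
Lower section ‖ load = 139.7 kΩ.
V_wiper = 6.54 × 139.7/(324.8 + 139.7) = 1.97 V.

V ≈ 1.97 V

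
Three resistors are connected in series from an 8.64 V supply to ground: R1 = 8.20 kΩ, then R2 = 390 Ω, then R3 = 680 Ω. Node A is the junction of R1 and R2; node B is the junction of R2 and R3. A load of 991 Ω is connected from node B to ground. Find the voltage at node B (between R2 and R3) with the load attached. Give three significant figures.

At node B, R3 is in parallel with the load: R3‖R_L = 403.3 Ω.
Below node A the resistance is R2 + (R3‖R_L) = 793.3 Ω, so V_A = 8.64 × 793.3/8993 = 0.7621 V.
Then V_B = V_A × (R3‖R_L)/(R2 + R3‖R_L) = 0.7621 × 403.3/793.3 = 0.387 V.

V ≈ 0.387 V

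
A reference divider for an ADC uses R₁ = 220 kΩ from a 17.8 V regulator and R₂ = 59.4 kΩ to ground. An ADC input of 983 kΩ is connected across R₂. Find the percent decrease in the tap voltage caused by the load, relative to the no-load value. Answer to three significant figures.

4.54 %

The divider's output (Thévenin) resistance is R₁‖R₂ = 46.77 kΩ.
Fractional drop under load = R_th/(R_th + R_L) = 46.77 / (46.77 + 983) = 0.04542.
So the output falls by 4.54 %.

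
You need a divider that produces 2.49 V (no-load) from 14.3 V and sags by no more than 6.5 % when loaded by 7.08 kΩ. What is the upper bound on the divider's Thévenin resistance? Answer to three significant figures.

Loading drop = R_th/(R_th + R_L) ≤ 0.0650, so R_th ≤ R_L · ε/(1−ε) = 7.08 kΩ × 0.0650/0.9350 = 492 Ω.

R_th ≤ 492 Ω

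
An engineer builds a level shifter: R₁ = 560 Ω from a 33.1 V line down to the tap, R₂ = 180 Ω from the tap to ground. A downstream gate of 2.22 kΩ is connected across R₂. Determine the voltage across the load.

The load sits in parallel with R₂: R₂‖R_L = (180 × 2220) / (180 + 2220) = 166.5 Ω.
V_out = 33.1 × 166.5 / (560 + 166.5) = 33.1 × 166.5/726.5 = 7.59 V.

V_out ≈ 7.59 V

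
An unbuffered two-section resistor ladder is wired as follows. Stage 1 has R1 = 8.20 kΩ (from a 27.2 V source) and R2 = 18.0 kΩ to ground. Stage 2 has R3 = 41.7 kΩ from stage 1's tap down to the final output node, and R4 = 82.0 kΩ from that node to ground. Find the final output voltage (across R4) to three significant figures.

Stage 2 presents R3+R4 = 123.7 kΩ as a load on stage 1's tap.
Stage 1's lower leg becomes R2‖(R3+R4) = 15.71 kΩ, so V_mid = 27.2 × 15.71/23.91 = 17.87 V.
Stage 2 is itself unloaded: V_out = V_mid × R4/(R3+R4) = 17.87 × 82.0/123.7 = 11.8 V.

V_out ≈ 11.8 V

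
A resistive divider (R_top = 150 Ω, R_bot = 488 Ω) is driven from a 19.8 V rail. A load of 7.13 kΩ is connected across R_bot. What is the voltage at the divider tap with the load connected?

The load sits in parallel with R_bot: R_bot‖R_L = (488 × 7130) / (488 + 7130) = 456.7 Ω.
V_out = 19.8 × 456.7 / (150 + 456.7) = 19.8 × 456.7/606.7 = 14.9 V.

V_out ≈ 14.9 V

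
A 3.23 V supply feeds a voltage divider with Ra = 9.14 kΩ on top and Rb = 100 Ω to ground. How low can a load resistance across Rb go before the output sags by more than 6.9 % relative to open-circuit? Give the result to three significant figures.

Output resistance R_th = Ra‖Rb = (9140 × 100)/9240 = 98.92 Ω.
The fractional drop is R_th/(R_th + R_L); requiring this ≤ 0.0690 gives R_L ≥ R_th(1/0.0690 − 1) = 98.92 × 13.49 = 1.33 kΩ.

R_L(min) ≈ 1.33 kΩ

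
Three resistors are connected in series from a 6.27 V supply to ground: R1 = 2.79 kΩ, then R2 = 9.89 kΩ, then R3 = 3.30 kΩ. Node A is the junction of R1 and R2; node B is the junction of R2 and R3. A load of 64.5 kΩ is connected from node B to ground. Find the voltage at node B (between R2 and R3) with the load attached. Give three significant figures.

V ≈ 1.24 V

At node B, R3 is in parallel with the load: R3‖R_L = 3.139 kΩ.
Below node A the resistance is R2 + (R3‖R_L) = 13.03 kΩ, so V_A = 6.27 × 13.03/15.82 = 5.164 V.
Then V_B = V_A × (R3‖R_L)/(R2 + R3‖R_L) = 5.164 × 3.139/13.03 = 1.24 V.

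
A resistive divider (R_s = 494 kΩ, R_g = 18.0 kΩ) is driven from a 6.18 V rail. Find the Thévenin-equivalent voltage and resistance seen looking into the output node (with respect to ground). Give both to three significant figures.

V_th is the open-circuit tap voltage: 6.18 × 18.0/(494 + 18.0) = 0.217 V.
With the supply zeroed, R_s and R_g appear in parallel from the tap: R_th = R_s‖R_g = (494 × 18.0)/512.0 = 17.4 kΩ.

V_th = 0.217 V, R_th = 17.4 kΩ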